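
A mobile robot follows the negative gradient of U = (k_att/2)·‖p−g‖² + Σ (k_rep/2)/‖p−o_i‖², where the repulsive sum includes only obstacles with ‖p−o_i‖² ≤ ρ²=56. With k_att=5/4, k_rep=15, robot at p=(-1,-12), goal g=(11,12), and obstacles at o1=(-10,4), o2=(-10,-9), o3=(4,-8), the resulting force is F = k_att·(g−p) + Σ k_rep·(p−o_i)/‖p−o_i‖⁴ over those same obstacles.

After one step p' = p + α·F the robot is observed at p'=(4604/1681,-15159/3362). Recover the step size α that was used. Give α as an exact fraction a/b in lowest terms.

F_att = 5/4·(g−p) = 5/4·(12,24) = (15.0000,30.0000)
o1: d²=337 > ρ²=56 → inactive
o2: d²=90 > ρ²=56 → inactive
o3: d²=41 ≤ ρ²=56; F_rep = 15·(-5,-4)/41² = (-0.0446,-0.0357)
F = F_att + ΣF_rep = (14.9554,29.9643)
Δp = p'−p = (3.7388,7.4911); α = Δx/Fx = (6285/1681) / (25140/1681) = 1/4
check: Δy/Fy = (25185/3362) / (50370/1681) = 1/4 ✓

α = 1/4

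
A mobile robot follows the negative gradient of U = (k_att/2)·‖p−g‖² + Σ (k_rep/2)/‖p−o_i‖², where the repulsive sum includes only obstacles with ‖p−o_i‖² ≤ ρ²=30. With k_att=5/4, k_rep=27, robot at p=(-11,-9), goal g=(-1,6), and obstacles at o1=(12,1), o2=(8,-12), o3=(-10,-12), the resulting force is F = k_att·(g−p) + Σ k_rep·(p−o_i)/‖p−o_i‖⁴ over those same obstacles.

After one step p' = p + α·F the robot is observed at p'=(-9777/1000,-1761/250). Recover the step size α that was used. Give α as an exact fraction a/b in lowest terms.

F_att = 5/4·(g−p) = 5/4·(10,15) = (12.5000,18.7500)
o1: d²=629 > ρ²=30 → inactive
o2: d²=370 > ρ²=30 → inactive
o3: d²=10 ≤ ρ²=30; F_rep = 27·(-1,3)/10² = (-0.2700,0.8100)
F = F_att + ΣF_rep = (12.2300,19.5600)
Δp = p'−p = (1.2230,1.9560); α = Δx/Fx = (1223/1000) / (1223/100) = 1/10
check: Δy/Fy = (489/250) / (489/25) = 1/10 ✓

α = 1/10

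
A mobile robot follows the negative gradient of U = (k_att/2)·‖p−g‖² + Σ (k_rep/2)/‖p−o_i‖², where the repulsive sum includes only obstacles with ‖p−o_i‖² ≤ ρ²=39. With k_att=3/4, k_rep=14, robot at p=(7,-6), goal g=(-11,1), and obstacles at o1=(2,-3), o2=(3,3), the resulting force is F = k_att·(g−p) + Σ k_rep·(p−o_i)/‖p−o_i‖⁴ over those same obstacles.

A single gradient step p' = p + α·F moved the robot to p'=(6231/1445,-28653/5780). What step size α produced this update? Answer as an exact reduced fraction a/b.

F_att = 3/4·(g−p) = 3/4·(-18,7) = (-13.5000,5.2500)
o1: d²=34 ≤ ρ²=39; F_rep = 14·(5,-3)/34² = (0.0606,-0.0363)
o2: d²=97 > ρ²=39 → inactive
F = F_att + ΣF_rep = (-13.4394,5.2137)
Δp = p'−p = (-2.6879,1.0427); α = Δx/Fx = (-3884/1445) / (-3884/289) = 1/5
check: Δy/Fy = (6027/5780) / (6027/1156) = 1/5 ✓

α = 1/5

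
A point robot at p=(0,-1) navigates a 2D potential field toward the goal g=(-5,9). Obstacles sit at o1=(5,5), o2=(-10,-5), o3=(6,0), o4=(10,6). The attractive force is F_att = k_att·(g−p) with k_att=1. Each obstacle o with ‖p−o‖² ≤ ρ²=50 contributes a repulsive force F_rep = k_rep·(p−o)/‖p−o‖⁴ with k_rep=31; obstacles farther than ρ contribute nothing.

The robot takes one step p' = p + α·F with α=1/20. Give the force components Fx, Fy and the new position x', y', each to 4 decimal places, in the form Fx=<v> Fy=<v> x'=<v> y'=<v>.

F_att = 1·(g−p) = 1·(-5,10) = (-5.0000,10.0000)
o1: d²=61 > ρ²=50 → inactive
o2: d²=116 > ρ²=50 → inactive
o3: d²=37 ≤ ρ²=50; F_rep = 31·(-6,-1)/37² = (-0.1359,-0.0226)
o4: d²=149 > ρ²=50 → inactive
F = F_att + ΣF_rep = (-5.1359,9.9774)
p' = p + 1/20·F = (-0.2568,-0.5011)

Fx=-5.1359 Fy=9.9774 x'=-0.2568 y'=-0.5011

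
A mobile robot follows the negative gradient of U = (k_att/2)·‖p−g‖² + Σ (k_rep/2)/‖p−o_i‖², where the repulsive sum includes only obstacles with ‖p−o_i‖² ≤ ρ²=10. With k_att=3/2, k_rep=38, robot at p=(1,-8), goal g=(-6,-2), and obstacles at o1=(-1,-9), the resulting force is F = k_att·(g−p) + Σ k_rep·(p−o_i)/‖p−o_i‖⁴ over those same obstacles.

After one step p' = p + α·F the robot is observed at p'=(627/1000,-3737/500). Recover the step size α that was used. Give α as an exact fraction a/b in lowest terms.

F_att = 3/2·(g−p) = 3/2·(-7,6) = (-10.5000,9.0000)
o1: d²=5 ≤ ρ²=10; F_rep = 38·(2,1)/5² = (3.0400,1.5200)
F = F_att + ΣF_rep = (-7.4600,10.5200)
Δp = p'−p = (-0.3730,0.5260); α = Δx/Fx = (-373/1000) / (-373/50) = 1/20
check: Δy/Fy = (263/500) / (263/25) = 1/20 ✓

α = 1/20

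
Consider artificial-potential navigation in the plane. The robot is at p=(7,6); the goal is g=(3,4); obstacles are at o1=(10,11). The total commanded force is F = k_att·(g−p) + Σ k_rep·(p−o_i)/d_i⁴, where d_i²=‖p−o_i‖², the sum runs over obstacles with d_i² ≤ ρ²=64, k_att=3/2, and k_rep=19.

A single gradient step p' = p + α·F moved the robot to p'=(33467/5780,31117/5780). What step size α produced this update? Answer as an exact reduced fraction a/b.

F_att = 3/2·(g−p) = 3/2·(-4,-2) = (-6.0000,-3.0000)
o1: d²=34 ≤ ρ²=64; F_rep = 19·(-3,-5)/34² = (-0.0493,-0.0822)
F = F_att + ΣF_rep = (-6.0493,-3.0822)
Δp = p'−p = (-1.2099,-0.6164); α = Δx/Fx = (-6993/5780) / (-6993/1156) = 1/5
check: Δy/Fy = (-3563/5780) / (-3563/1156) = 1/5 ✓

α = 1/5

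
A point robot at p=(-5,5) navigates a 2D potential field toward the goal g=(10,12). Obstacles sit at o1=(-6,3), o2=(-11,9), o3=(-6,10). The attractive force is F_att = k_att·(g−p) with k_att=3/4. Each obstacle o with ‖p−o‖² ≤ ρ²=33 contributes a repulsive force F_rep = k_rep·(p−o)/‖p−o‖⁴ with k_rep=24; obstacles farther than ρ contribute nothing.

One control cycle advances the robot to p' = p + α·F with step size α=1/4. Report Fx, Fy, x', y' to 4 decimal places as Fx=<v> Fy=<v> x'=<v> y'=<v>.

Fx=12.2455 Fy=6.9925 x'=-1.9386 y'=6.7481

F_att = 3/4·(g−p) = 3/4·(15,7) = (11.2500,5.2500)
o1: d²=5 ≤ ρ²=33; F_rep = 24·(1,2)/5² = (0.9600,1.9200)
o2: d²=52 > ρ²=33 → inactive
o3: d²=26 ≤ ρ²=33; F_rep = 24·(1,-5)/26² = (0.0355,-0.1775)
F = F_att + ΣF_rep = (12.2455,6.9925)
p' = p + 1/4·F = (-1.9386,6.7481)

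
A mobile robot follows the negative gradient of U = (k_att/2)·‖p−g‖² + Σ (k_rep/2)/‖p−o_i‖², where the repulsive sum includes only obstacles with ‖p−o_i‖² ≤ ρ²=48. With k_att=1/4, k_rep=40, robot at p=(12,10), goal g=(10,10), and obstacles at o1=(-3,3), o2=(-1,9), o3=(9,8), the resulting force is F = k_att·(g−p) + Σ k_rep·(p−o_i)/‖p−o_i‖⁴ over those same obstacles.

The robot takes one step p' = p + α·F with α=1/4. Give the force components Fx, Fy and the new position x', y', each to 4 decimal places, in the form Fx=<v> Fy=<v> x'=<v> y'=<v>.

F_att = 1/4·(g−p) = 1/4·(-2,0) = (-0.5000,0.0000)
o1: d²=274 > ρ²=48 → inactive
o2: d²=170 > ρ²=48 → inactive
o3: d²=13 ≤ ρ²=48; F_rep = 40·(3,2)/13² = (0.7101,0.4734)
F = F_att + ΣF_rep = (0.2101,0.4734)
p' = p + 1/4·F = (12.0525,10.1183)

Fx=0.2101 Fy=0.4734 x'=12.0525 y'=10.1183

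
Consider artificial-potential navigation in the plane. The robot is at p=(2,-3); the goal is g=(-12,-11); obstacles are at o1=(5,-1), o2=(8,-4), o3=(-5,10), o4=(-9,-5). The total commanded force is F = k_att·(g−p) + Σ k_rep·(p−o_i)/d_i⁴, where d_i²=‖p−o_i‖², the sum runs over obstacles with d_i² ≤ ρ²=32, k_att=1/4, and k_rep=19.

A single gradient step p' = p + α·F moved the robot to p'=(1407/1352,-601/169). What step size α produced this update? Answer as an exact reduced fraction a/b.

F_att = 1/4·(g−p) = 1/4·(-14,-8) = (-3.5000,-2.0000)
o1: d²=13 ≤ ρ²=32; F_rep = 19·(-3,-2)/13² = (-0.3373,-0.2249)
o2: d²=37 > ρ²=32 → inactive
o3: d²=218 > ρ²=32 → inactive
o4: d²=125 > ρ²=32 → inactive
F = F_att + ΣF_rep = (-3.8373,-2.2249)
Δp = p'−p = (-0.9593,-0.5562); α = Δx/Fx = (-1297/1352) / (-1297/338) = 1/4
check: Δy/Fy = (-94/169) / (-376/169) = 1/4 ✓

α = 1/4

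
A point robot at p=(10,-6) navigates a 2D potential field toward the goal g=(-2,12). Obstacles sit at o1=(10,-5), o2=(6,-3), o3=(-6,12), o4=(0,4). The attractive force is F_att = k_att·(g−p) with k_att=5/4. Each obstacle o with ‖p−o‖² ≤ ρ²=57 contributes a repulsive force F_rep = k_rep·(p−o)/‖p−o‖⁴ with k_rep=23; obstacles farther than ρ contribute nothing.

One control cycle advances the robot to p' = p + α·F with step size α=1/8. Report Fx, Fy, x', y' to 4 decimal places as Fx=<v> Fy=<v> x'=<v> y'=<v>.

F_att = 5/4·(g−p) = 5/4·(-12,18) = (-15.0000,22.5000)
o1: d²=1 ≤ ρ²=57; F_rep = 23·(0,-1)/1² = (0.0000,-23.0000)
o2: d²=25 ≤ ρ²=57; F_rep = 23·(4,-3)/25² = (0.1472,-0.1104)
o3: d²=580 > ρ²=57 → inactive
o4: d²=200 > ρ²=57 → inactive
F = F_att + ΣF_rep = (-14.8528,-0.6104)
p' = p + 1/8·F = (8.1434,-6.0763)

Fx=-14.8528 Fy=-0.6104 x'=8.1434 y'=-6.0763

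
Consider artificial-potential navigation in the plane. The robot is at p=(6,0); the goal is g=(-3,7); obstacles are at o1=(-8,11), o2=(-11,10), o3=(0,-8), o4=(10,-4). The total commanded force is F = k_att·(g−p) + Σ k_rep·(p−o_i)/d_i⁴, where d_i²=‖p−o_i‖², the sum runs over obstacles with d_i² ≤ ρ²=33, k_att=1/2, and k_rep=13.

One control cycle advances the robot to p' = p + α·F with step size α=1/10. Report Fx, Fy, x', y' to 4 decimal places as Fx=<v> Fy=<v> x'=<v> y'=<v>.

Fx=-4.5508 Fy=3.5508 x'=5.5449 y'=0.3551

F_att = 1/2·(g−p) = 1/2·(-9,7) = (-4.5000,3.5000)
o1: d²=317 > ρ²=33 → inactive
o2: d²=389 > ρ²=33 → inactive
o3: d²=100 > ρ²=33 → inactive
o4: d²=32 ≤ ρ²=33; F_rep = 13·(-4,4)/32² = (-0.0508,0.0508)
F = F_att + ΣF_rep = (-4.5508,3.5508)
p' = p + 1/10·F = (5.5449,0.3551)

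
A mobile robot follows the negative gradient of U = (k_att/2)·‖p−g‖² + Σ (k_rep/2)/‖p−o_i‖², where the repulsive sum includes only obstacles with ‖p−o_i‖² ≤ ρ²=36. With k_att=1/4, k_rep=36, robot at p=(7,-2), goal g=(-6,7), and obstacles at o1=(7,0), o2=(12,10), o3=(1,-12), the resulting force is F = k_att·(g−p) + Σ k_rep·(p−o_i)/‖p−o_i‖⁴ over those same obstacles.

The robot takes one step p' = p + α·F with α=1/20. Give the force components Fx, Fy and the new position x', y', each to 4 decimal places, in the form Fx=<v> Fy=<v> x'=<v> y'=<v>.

Fx=-3.2500 Fy=-2.2500 x'=6.8375 y'=-2.1125

F_att = 1/4·(g−p) = 1/4·(-13,9) = (-3.2500,2.2500)
o1: d²=4 ≤ ρ²=36; F_rep = 36·(0,-2)/4² = (0.0000,-4.5000)
o2: d²=169 > ρ²=36 → inactive
o3: d²=136 > ρ²=36 → inactive
F = F_att + ΣF_rep = (-3.2500,-2.2500)
p' = p + 1/20·F = (6.8375,-2.1125)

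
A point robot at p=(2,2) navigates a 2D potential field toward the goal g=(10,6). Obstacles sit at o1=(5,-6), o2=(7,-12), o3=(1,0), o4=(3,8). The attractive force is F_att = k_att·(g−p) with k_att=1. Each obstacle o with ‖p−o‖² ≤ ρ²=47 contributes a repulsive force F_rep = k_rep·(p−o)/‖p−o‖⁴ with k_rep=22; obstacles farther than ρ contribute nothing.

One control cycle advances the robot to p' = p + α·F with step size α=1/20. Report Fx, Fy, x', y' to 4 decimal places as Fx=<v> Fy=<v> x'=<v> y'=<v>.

F_att = 1·(g−p) = 1·(8,4) = (8.0000,4.0000)
o1: d²=73 > ρ²=47 → inactive
o2: d²=221 > ρ²=47 → inactive
o3: d²=5 ≤ ρ²=47; F_rep = 22·(1,2)/5² = (0.8800,1.7600)
o4: d²=37 ≤ ρ²=47; F_rep = 22·(-1,-6)/37² = (-0.0161,-0.0964)
F = F_att + ΣF_rep = (8.8639,5.6636)
p' = p + 1/20·F = (2.4432,2.2832)

Fx=8.8639 Fy=5.6636 x'=2.4432 y'=2.2832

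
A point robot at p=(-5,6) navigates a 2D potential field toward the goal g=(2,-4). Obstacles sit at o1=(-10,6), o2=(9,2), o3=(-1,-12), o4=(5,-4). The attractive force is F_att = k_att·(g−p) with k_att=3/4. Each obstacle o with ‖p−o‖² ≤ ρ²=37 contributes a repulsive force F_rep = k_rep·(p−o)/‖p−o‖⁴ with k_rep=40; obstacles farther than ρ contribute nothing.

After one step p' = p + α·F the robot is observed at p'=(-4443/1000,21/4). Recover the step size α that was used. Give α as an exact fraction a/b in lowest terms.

α = 1/10

F_att = 3/4·(g−p) = 3/4·(7,-10) = (5.2500,-7.5000)
o1: d²=25 ≤ ρ²=37; F_rep = 40·(5,0)/25² = (0.3200,0.0000)
o2: d²=212 > ρ²=37 → inactive
o3: d²=340 > ρ²=37 → inactive
o4: d²=200 > ρ²=37 → inactive
F = F_att + ΣF_rep = (5.5700,-7.5000)
Δp = p'−p = (0.5570,-0.7500); α = Δx/Fx = (557/1000) / (557/100) = 1/10
check: Δy/Fy = (-3/4) / (-15/2) = 1/10 ✓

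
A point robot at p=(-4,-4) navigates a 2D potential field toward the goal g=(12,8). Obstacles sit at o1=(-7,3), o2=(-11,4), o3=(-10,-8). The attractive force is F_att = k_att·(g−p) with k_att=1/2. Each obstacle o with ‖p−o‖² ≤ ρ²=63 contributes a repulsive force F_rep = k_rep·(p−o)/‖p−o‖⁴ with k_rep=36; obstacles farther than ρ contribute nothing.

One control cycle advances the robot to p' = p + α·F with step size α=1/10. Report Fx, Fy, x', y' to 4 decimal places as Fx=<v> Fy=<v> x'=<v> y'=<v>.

F_att = 1/2·(g−p) = 1/2·(16,12) = (8.0000,6.0000)
o1: d²=58 ≤ ρ²=63; F_rep = 36·(3,-7)/58² = (0.0321,-0.0749)
o2: d²=113 > ρ²=63 → inactive
o3: d²=52 ≤ ρ²=63; F_rep = 36·(6,4)/52² = (0.0799,0.0533)
F = F_att + ΣF_rep = (8.1120,5.9783)
p' = p + 1/10·F = (-3.1888,-3.4022)

Fx=8.1120 Fy=5.9783 x'=-3.1888 y'=-3.4022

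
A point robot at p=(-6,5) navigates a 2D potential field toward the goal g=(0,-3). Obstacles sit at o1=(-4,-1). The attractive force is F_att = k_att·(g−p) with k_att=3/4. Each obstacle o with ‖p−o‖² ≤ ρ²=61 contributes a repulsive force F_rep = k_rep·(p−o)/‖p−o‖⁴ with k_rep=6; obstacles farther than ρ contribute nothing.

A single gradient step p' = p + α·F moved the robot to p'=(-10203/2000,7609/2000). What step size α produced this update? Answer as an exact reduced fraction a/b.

F_att = 3/4·(g−p) = 3/4·(6,-8) = (4.5000,-6.0000)
o1: d²=40 ≤ ρ²=61; F_rep = 6·(-2,6)/40² = (-0.0075,0.0225)
F = F_att + ΣF_rep = (4.4925,-5.9775)
Δp = p'−p = (0.8985,-1.1955); α = Δx/Fx = (1797/2000) / (1797/400) = 1/5
check: Δy/Fy = (-2391/2000) / (-2391/400) = 1/5 ✓

α = 1/5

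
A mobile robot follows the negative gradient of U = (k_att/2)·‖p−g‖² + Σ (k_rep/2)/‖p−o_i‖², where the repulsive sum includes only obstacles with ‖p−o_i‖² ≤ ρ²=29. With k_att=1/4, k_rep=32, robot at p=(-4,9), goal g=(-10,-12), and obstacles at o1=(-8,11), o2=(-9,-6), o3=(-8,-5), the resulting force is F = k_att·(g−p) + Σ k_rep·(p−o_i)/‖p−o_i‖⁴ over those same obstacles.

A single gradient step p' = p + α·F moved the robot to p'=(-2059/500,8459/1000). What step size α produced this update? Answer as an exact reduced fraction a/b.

α = 1/10

F_att = 1/4·(g−p) = 1/4·(-6,-21) = (-1.5000,-5.2500)
o1: d²=20 ≤ ρ²=29; F_rep = 32·(4,-2)/20² = (0.3200,-0.1600)
o2: d²=250 > ρ²=29 → inactive
o3: d²=212 > ρ²=29 → inactive
F = F_att + ΣF_rep = (-1.1800,-5.4100)
Δp = p'−p = (-0.1180,-0.5410); α = Δx/Fx = (-59/500) / (-59/50) = 1/10
check: Δy/Fy = (-541/1000) / (-541/100) = 1/10 ✓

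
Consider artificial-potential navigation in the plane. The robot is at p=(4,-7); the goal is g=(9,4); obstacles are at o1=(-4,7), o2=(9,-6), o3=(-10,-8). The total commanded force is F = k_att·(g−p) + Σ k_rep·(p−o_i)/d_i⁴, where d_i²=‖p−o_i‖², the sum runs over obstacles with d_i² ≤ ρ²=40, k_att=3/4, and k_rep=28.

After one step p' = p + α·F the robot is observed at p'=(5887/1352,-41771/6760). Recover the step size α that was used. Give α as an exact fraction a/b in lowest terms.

F_att = 3/4·(g−p) = 3/4·(5,11) = (3.7500,8.2500)
o1: d²=260 > ρ²=40 → inactive
o2: d²=26 ≤ ρ²=40; F_rep = 28·(-5,-1)/26² = (-0.2071,-0.0414)
o3: d²=197 > ρ²=40 → inactive
F = F_att + ΣF_rep = (3.5429,8.2086)
Δp = p'−p = (0.3543,0.8209); α = Δx/Fx = (479/1352) / (2395/676) = 1/10
check: Δy/Fy = (5549/6760) / (5549/676) = 1/10 ✓

α = 1/10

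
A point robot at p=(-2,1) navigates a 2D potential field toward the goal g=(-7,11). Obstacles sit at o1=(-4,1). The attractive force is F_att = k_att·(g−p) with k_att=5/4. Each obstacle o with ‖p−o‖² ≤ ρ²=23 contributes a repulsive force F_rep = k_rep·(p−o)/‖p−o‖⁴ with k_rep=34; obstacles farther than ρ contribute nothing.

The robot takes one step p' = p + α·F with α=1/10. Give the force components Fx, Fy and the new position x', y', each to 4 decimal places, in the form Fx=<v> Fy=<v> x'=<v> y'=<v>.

F_att = 5/4·(g−p) = 5/4·(-5,10) = (-6.2500,12.5000)
o1: d²=4 ≤ ρ²=23; F_rep = 34·(2,0)/4² = (4.2500,0.0000)
F = F_att + ΣF_rep = (-2.0000,12.5000)
p' = p + 1/10·F = (-2.2000,2.2500)

Fx=-2.0000 Fy=12.5000 x'=-2.2000 y'=2.2500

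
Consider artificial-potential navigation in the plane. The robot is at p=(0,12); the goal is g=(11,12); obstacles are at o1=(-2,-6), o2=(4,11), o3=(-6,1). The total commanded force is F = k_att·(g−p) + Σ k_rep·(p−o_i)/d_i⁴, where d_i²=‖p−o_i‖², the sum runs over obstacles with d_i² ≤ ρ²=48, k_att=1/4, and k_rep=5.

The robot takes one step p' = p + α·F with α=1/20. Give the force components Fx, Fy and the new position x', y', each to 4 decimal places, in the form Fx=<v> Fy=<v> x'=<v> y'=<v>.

Fx=2.6808 Fy=0.0173 x'=0.1340 y'=12.0009

F_att = 1/4·(g−p) = 1/4·(11,0) = (2.7500,0.0000)
o1: d²=328 > ρ²=48 → inactive
o2: d²=17 ≤ ρ²=48; F_rep = 5·(-4,1)/17² = (-0.0692,0.0173)
o3: d²=157 > ρ²=48 → inactive
F = F_att + ΣF_rep = (2.6808,0.0173)
p' = p + 1/20·F = (0.1340,12.0009)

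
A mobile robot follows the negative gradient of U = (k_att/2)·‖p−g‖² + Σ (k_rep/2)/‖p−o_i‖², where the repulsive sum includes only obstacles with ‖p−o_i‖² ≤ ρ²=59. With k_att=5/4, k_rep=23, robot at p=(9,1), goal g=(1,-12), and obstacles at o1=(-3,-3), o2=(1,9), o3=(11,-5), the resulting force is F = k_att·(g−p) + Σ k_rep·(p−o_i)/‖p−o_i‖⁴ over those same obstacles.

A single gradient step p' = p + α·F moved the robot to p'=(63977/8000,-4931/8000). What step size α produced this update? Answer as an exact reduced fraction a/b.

α = 1/10

F_att = 5/4·(g−p) = 5/4·(-8,-13) = (-10.0000,-16.2500)
o1: d²=160 > ρ²=59 → inactive
o2: d²=128 > ρ²=59 → inactive
o3: d²=40 ≤ ρ²=59; F_rep = 23·(-2,6)/40² = (-0.0288,0.0862)
F = F_att + ΣF_rep = (-10.0288,-16.1638)
Δp = p'−p = (-1.0029,-1.6164); α = Δx/Fx = (-8023/8000) / (-8023/800) = 1/10
check: Δy/Fy = (-12931/8000) / (-12931/800) = 1/10 ✓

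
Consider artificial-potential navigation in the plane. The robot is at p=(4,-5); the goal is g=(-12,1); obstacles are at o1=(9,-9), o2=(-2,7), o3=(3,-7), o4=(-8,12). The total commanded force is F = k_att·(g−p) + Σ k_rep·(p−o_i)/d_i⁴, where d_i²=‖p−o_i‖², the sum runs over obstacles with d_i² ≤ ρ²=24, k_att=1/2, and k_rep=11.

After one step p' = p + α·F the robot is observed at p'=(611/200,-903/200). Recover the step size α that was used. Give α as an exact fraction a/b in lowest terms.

F_att = 1/2·(g−p) = 1/2·(-16,6) = (-8.0000,3.0000)
o1: d²=41 > ρ²=24 → inactive
o2: d²=180 > ρ²=24 → inactive
o3: d²=5 ≤ ρ²=24; F_rep = 11·(1,2)/5² = (0.4400,0.8800)
o4: d²=433 > ρ²=24 → inactive
F = F_att + ΣF_rep = (-7.5600,3.8800)
Δp = p'−p = (-0.9450,0.4850); α = Δx/Fx = (-189/200) / (-189/25) = 1/8
check: Δy/Fy = (97/200) / (97/25) = 1/8 ✓

α = 1/8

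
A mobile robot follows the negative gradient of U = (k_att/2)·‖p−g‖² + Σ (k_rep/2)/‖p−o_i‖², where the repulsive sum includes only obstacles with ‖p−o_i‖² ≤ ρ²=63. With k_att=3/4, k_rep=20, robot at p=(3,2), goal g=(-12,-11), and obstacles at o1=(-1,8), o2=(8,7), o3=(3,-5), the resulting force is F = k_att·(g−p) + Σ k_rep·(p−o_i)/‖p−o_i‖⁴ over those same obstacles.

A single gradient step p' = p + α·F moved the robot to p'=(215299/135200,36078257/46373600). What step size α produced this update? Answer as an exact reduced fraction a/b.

α = 1/8

F_att = 3/4·(g−p) = 3/4·(-15,-13) = (-11.2500,-9.7500)
o1: d²=52 ≤ ρ²=63; F_rep = 20·(4,-6)/52² = (0.0296,-0.0444)
o2: d²=50 ≤ ρ²=63; F_rep = 20·(-5,-5)/50² = (-0.0400,-0.0400)
o3: d²=49 ≤ ρ²=63; F_rep = 20·(0,7)/49² = (0.0000,0.0583)
F = F_att + ΣF_rep = (-11.2604,-9.7761)
Δp = p'−p = (-1.4076,-1.2220); α = Δx/Fx = (-190301/135200) / (-190301/16900) = 1/8
check: Δy/Fy = (-56668943/46373600) / (-56668943/5796700) = 1/8 ✓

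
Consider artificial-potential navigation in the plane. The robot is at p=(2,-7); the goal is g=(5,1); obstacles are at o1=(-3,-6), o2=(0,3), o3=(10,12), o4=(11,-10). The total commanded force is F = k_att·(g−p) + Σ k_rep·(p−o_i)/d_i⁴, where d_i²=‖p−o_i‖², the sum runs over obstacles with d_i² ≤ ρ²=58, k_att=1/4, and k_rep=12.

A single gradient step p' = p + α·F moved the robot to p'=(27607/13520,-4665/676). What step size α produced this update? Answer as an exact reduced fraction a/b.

α = 1/20

F_att = 1/4·(g−p) = 1/4·(3,8) = (0.7500,2.0000)
o1: d²=26 ≤ ρ²=58; F_rep = 12·(5,-1)/26² = (0.0888,-0.0178)
o2: d²=104 > ρ²=58 → inactive
o3: d²=425 > ρ²=58 → inactive
o4: d²=90 > ρ²=58 → inactive
F = F_att + ΣF_rep = (0.8388,1.9822)
Δp = p'−p = (0.0419,0.0991); α = Δx/Fx = (567/13520) / (567/676) = 1/20
check: Δy/Fy = (67/676) / (335/169) = 1/20 ✓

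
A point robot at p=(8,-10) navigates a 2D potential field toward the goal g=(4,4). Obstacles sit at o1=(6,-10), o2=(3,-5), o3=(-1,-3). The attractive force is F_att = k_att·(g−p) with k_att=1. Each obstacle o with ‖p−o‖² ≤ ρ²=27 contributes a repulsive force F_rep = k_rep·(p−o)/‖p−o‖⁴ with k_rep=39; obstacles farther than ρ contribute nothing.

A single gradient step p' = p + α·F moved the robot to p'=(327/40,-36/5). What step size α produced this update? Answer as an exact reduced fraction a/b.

F_att = 1·(g−p) = 1·(-4,14) = (-4.0000,14.0000)
o1: d²=4 ≤ ρ²=27; F_rep = 39·(2,0)/4² = (4.8750,0.0000)
o2: d²=50 > ρ²=27 → inactive
o3: d²=130 > ρ²=27 → inactive
F = F_att + ΣF_rep = (0.8750,14.0000)
Δp = p'−p = (0.1750,2.8000); α = Δx/Fx = (7/40) / (7/8) = 1/5
check: Δy/Fy = (14/5) / (14) = 1/5 ✓

α = 1/5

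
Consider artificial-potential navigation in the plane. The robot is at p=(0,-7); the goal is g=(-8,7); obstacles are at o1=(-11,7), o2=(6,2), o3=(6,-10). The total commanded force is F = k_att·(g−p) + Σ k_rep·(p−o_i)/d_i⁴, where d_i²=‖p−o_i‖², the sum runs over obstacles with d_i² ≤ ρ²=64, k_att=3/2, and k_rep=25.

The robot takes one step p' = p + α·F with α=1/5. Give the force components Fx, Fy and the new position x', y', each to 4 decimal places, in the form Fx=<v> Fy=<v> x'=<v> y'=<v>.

F_att = 3/2·(g−p) = 3/2·(-8,14) = (-12.0000,21.0000)
o1: d²=317 > ρ²=64 → inactive
o2: d²=117 > ρ²=64 → inactive
o3: d²=45 ≤ ρ²=64; F_rep = 25·(-6,3)/45² = (-0.0741,0.0370)
F = F_att + ΣF_rep = (-12.0741,21.0370)
p' = p + 1/5·F = (-2.4148,-2.7926)

Fx=-12.0741 Fy=21.0370 x'=-2.4148 y'=-2.7926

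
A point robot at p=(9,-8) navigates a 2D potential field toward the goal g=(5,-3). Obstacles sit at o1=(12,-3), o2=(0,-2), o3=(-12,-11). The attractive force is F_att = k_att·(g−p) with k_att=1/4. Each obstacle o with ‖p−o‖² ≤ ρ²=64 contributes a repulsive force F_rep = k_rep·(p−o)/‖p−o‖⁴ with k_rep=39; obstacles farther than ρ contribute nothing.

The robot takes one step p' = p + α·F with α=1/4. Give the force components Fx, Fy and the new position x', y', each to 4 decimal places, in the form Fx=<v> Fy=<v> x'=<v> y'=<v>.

Fx=-1.1012 Fy=1.0813 x'=8.7247 y'=-7.7297

F_att = 1/4·(g−p) = 1/4·(-4,5) = (-1.0000,1.2500)
o1: d²=34 ≤ ρ²=64; F_rep = 39·(-3,-5)/34² = (-0.1012,-0.1687)
o2: d²=117 > ρ²=64 → inactive
o3: d²=450 > ρ²=64 → inactive
F = F_att + ΣF_rep = (-1.1012,1.0813)
p' = p + 1/4·F = (8.7247,-7.7297)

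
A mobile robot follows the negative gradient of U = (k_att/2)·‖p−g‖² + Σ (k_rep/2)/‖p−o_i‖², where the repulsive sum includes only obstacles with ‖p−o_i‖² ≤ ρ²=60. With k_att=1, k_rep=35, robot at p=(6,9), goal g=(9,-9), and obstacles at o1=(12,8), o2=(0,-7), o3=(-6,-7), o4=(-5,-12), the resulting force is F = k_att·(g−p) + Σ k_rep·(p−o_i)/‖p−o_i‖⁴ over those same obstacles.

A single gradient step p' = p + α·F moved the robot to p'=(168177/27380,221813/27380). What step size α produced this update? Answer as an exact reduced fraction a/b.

F_att = 1·(g−p) = 1·(3,-18) = (3.0000,-18.0000)
o1: d²=37 ≤ ρ²=60; F_rep = 35·(-6,1)/37² = (-0.1534,0.0256)
o2: d²=292 > ρ²=60 → inactive
o3: d²=400 > ρ²=60 → inactive
o4: d²=562 > ρ²=60 → inactive
F = F_att + ΣF_rep = (2.8466,-17.9744)
Δp = p'−p = (0.1423,-0.8987); α = Δx/Fx = (3897/27380) / (3897/1369) = 1/20
check: Δy/Fy = (-24607/27380) / (-24607/1369) = 1/20 ✓

α = 1/20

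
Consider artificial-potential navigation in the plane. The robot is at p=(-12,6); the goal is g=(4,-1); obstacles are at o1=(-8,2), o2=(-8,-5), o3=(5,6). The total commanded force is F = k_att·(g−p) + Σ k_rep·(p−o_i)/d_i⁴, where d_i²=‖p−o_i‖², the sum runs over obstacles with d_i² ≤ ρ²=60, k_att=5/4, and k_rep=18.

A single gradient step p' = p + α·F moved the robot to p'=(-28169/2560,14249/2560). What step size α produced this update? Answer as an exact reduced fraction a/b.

F_att = 5/4·(g−p) = 5/4·(16,-7) = (20.0000,-8.7500)
o1: d²=32 ≤ ρ²=60; F_rep = 18·(-4,4)/32² = (-0.0703,0.0703)
o2: d²=137 > ρ²=60 → inactive
o3: d²=289 > ρ²=60 → inactive
F = F_att + ΣF_rep = (19.9297,-8.6797)
Δp = p'−p = (0.9965,-0.4340); α = Δx/Fx = (2551/2560) / (2551/128) = 1/20
check: Δy/Fy = (-1111/2560) / (-1111/128) = 1/20 ✓

α = 1/20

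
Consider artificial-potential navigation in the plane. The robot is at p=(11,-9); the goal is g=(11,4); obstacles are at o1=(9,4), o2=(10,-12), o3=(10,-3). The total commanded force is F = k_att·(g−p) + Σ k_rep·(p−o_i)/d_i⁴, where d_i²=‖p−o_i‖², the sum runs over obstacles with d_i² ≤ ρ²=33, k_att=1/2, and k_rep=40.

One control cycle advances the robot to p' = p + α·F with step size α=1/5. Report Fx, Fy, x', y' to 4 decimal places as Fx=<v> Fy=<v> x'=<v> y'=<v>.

F_att = 1/2·(g−p) = 1/2·(0,13) = (0.0000,6.5000)
o1: d²=173 > ρ²=33 → inactive
o2: d²=10 ≤ ρ²=33; F_rep = 40·(1,3)/10² = (0.4000,1.2000)
o3: d²=37 > ρ²=33 → inactive
F = F_att + ΣF_rep = (0.4000,7.7000)
p' = p + 1/5·F = (11.0800,-7.4600)

Fx=0.4000 Fy=7.7000 x'=11.0800 y'=-7.4600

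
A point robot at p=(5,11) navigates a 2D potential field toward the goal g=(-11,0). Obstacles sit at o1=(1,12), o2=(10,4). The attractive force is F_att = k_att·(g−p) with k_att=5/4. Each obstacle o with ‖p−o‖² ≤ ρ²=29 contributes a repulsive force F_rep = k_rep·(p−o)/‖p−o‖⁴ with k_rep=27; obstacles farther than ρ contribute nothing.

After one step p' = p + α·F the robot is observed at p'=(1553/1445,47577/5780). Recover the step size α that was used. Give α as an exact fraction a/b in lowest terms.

α = 1/5

F_att = 5/4·(g−p) = 5/4·(-16,-11) = (-20.0000,-13.7500)
o1: d²=17 ≤ ρ²=29; F_rep = 27·(4,-1)/17² = (0.3737,-0.0934)
o2: d²=74 > ρ²=29 → inactive
F = F_att + ΣF_rep = (-19.6263,-13.8434)
Δp = p'−p = (-3.9253,-2.7687); α = Δx/Fx = (-5672/1445) / (-5672/289) = 1/5
check: Δy/Fy = (-16003/5780) / (-16003/1156) = 1/5 ✓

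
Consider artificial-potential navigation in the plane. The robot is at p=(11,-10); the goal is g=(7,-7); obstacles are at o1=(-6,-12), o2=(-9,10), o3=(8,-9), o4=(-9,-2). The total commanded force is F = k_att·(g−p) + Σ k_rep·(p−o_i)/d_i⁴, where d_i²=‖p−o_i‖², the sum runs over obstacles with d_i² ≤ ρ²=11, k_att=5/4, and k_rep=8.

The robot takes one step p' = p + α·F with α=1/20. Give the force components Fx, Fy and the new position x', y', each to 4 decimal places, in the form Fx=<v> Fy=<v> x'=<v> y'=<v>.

F_att = 5/4·(g−p) = 5/4·(-4,3) = (-5.0000,3.7500)
o1: d²=293 > ρ²=11 → inactive
o2: d²=800 > ρ²=11 → inactive
o3: d²=10 ≤ ρ²=11; F_rep = 8·(3,-1)/10² = (0.2400,-0.0800)
o4: d²=464 > ρ²=11 → inactive
F = F_att + ΣF_rep = (-4.7600,3.6700)
p' = p + 1/20·F = (10.7620,-9.8165)

Fx=-4.7600 Fy=3.6700 x'=10.7620 y'=-9.8165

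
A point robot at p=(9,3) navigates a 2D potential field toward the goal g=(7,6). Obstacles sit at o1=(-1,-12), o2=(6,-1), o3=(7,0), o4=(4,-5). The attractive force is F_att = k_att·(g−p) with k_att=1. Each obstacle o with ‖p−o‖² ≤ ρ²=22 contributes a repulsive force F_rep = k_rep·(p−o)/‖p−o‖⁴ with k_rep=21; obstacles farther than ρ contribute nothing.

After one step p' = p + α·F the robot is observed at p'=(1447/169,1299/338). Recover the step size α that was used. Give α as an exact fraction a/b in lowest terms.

α = 1/4

F_att = 1·(g−p) = 1·(-2,3) = (-2.0000,3.0000)
o1: d²=325 > ρ²=22 → inactive
o2: d²=25 > ρ²=22 → inactive
o3: d²=13 ≤ ρ²=22; F_rep = 21·(2,3)/13² = (0.2485,0.3728)
o4: d²=89 > ρ²=22 → inactive
F = F_att + ΣF_rep = (-1.7515,3.3728)
Δp = p'−p = (-0.4379,0.8432); α = Δx/Fx = (-74/169) / (-296/169) = 1/4
check: Δy/Fy = (285/338) / (570/169) = 1/4 ✓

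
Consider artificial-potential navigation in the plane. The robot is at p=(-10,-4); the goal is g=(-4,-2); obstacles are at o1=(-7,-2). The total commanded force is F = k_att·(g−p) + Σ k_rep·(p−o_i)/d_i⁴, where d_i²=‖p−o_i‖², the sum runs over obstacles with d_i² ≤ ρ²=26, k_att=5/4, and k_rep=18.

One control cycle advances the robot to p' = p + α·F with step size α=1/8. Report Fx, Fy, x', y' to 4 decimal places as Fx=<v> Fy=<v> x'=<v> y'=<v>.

Fx=7.1805 Fy=2.2870 x'=-9.1024 y'=-3.7141

F_att = 5/4·(g−p) = 5/4·(6,2) = (7.5000,2.5000)
o1: d²=13 ≤ ρ²=26; F_rep = 18·(-3,-2)/13² = (-0.3195,-0.2130)
F = F_att + ΣF_rep = (7.1805,2.2870)
p' = p + 1/8·F = (-9.1024,-3.7141)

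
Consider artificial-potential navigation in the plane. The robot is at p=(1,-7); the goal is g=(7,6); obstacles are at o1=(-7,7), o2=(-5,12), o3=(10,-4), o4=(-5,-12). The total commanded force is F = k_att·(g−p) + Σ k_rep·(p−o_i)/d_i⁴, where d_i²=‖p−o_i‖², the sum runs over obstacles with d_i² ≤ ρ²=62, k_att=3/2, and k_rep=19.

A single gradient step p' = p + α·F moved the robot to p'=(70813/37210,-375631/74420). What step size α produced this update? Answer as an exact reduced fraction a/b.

α = 1/10

F_att = 3/2·(g−p) = 3/2·(6,13) = (9.0000,19.5000)
o1: d²=260 > ρ²=62 → inactive
o2: d²=397 > ρ²=62 → inactive
o3: d²=90 > ρ²=62 → inactive
o4: d²=61 ≤ ρ²=62; F_rep = 19·(6,5)/61² = (0.0306,0.0255)
F = F_att + ΣF_rep = (9.0306,19.5255)
Δp = p'−p = (0.9031,1.9526); α = Δx/Fx = (33603/37210) / (33603/3721) = 1/10
check: Δy/Fy = (145309/74420) / (145309/7442) = 1/10 ✓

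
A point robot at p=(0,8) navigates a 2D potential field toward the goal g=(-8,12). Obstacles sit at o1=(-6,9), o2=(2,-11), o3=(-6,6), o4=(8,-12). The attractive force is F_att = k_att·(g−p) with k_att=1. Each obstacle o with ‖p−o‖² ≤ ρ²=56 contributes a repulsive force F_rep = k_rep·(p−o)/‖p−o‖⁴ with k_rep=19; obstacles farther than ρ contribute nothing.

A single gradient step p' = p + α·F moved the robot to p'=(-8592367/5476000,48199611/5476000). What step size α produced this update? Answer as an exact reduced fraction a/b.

F_att = 1·(g−p) = 1·(-8,4) = (-8.0000,4.0000)
o1: d²=37 ≤ ρ²=56; F_rep = 19·(6,-1)/37² = (0.0833,-0.0139)
o2: d²=365 > ρ²=56 → inactive
o3: d²=40 ≤ ρ²=56; F_rep = 19·(6,2)/40² = (0.0712,0.0238)
o4: d²=464 > ρ²=56 → inactive
F = F_att + ΣF_rep = (-7.8455,4.0099)
Δp = p'−p = (-1.5691,0.8020); α = Δx/Fx = (-8592367/5476000) / (-8592367/1095200) = 1/5
check: Δy/Fy = (4391611/5476000) / (4391611/1095200) = 1/5 ✓

α = 1/5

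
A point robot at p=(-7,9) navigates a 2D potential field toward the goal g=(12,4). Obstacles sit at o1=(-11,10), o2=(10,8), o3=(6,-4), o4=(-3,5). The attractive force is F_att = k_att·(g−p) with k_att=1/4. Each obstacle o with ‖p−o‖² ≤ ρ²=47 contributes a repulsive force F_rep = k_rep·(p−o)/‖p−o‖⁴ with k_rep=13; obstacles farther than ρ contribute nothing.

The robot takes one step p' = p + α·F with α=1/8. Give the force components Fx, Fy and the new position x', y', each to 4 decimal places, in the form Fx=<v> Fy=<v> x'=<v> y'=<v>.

Fx=4.8791 Fy=-1.2442 x'=-6.3901 y'=8.8445

F_att = 1/4·(g−p) = 1/4·(19,-5) = (4.7500,-1.2500)
o1: d²=17 ≤ ρ²=47; F_rep = 13·(4,-1)/17² = (0.1799,-0.0450)
o2: d²=290 > ρ²=47 → inactive
o3: d²=338 > ρ²=47 → inactive
o4: d²=32 ≤ ρ²=47; F_rep = 13·(-4,4)/32² = (-0.0508,0.0508)
F = F_att + ΣF_rep = (4.8791,-1.2442)
p' = p + 1/8·F = (-6.3901,8.8445)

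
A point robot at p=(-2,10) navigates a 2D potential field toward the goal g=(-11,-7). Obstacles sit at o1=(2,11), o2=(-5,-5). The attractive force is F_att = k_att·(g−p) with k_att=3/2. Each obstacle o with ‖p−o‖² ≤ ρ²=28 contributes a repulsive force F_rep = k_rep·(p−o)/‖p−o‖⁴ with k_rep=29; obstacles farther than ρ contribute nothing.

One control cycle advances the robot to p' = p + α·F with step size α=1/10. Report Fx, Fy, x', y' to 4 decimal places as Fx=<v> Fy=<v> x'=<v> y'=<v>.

Fx=-13.9014 Fy=-25.6003 x'=-3.3901 y'=7.4400

F_att = 3/2·(g−p) = 3/2·(-9,-17) = (-13.5000,-25.5000)
o1: d²=17 ≤ ρ²=28; F_rep = 29·(-4,-1)/17² = (-0.4014,-0.1003)
o2: d²=234 > ρ²=28 → inactive
F = F_att + ΣF_rep = (-13.9014,-25.6003)
p' = p + 1/10·F = (-3.3901,7.4400)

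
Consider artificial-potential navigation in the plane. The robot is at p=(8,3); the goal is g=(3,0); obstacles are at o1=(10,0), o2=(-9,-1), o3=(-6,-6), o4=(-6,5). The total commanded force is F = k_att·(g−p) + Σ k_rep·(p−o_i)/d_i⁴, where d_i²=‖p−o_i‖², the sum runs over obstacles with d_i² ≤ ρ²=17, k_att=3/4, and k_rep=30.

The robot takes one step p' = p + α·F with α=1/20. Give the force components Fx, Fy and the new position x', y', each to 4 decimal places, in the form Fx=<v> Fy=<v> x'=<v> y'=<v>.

F_att = 3/4·(g−p) = 3/4·(-5,-3) = (-3.7500,-2.2500)
o1: d²=13 ≤ ρ²=17; F_rep = 30·(-2,3)/13² = (-0.3550,0.5325)
o2: d²=305 > ρ²=17 → inactive
o3: d²=277 > ρ²=17 → inactive
o4: d²=200 > ρ²=17 → inactive
F = F_att + ΣF_rep = (-4.1050,-1.7175)
p' = p + 1/20·F = (7.7947,2.9141)

Fx=-4.1050 Fy=-1.7175 x'=7.7947 y'=2.9141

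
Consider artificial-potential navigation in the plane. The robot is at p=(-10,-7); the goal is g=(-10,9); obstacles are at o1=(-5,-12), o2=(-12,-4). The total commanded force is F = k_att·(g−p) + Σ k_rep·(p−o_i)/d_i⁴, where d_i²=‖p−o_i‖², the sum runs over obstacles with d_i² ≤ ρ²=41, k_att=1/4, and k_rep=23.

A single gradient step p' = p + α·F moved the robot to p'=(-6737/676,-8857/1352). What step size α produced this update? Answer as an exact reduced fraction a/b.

F_att = 1/4·(g−p) = 1/4·(0,16) = (0.0000,4.0000)
o1: d²=50 > ρ²=41 → inactive
o2: d²=13 ≤ ρ²=41; F_rep = 23·(2,-3)/13² = (0.2722,-0.4083)
F = F_att + ΣF_rep = (0.2722,3.5917)
Δp = p'−p = (0.0340,0.4490); α = Δx/Fx = (23/676) / (46/169) = 1/8
check: Δy/Fy = (607/1352) / (607/169) = 1/8 ✓

α = 1/8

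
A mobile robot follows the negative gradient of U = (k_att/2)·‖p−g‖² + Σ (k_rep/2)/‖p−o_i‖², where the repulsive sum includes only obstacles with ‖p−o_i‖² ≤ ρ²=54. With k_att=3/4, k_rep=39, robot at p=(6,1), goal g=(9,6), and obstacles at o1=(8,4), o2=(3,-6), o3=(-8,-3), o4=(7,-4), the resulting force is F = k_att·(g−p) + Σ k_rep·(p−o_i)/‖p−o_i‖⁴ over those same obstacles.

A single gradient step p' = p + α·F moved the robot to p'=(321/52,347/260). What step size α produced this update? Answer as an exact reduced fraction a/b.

F_att = 3/4·(g−p) = 3/4·(3,5) = (2.2500,3.7500)
o1: d²=13 ≤ ρ²=54; F_rep = 39·(-2,-3)/13² = (-0.4615,-0.6923)
o2: d²=58 > ρ²=54 → inactive
o3: d²=212 > ρ²=54 → inactive
o4: d²=26 ≤ ρ²=54; F_rep = 39·(-1,5)/26² = (-0.0577,0.2885)
F = F_att + ΣF_rep = (1.7308,3.3462)
Δp = p'−p = (0.1731,0.3346); α = Δx/Fx = (9/52) / (45/26) = 1/10
check: Δy/Fy = (87/260) / (87/26) = 1/10 ✓

α = 1/10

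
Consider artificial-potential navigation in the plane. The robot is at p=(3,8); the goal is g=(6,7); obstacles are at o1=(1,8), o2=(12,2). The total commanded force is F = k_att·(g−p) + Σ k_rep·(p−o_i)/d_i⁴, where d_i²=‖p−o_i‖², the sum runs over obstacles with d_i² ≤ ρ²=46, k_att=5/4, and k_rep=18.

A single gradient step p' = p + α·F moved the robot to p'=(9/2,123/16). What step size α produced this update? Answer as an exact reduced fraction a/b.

F_att = 5/4·(g−p) = 5/4·(3,-1) = (3.7500,-1.2500)
o1: d²=4 ≤ ρ²=46; F_rep = 18·(2,0)/4² = (2.2500,0.0000)
o2: d²=117 > ρ²=46 → inactive
F = F_att + ΣF_rep = (6.0000,-1.2500)
Δp = p'−p = (1.5000,-0.3125); α = Δx/Fx = (3/2) / (6) = 1/4
check: Δy/Fy = (-5/16) / (-5/4) = 1/4 ✓

α = 1/4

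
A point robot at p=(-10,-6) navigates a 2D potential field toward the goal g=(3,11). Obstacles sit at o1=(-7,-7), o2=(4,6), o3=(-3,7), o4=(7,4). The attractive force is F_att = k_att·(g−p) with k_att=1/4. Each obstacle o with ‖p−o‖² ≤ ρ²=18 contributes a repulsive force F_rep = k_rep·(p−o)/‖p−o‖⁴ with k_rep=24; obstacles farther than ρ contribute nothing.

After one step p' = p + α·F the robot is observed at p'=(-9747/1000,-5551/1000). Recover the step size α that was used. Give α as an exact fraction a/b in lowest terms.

F_att = 1/4·(g−p) = 1/4·(13,17) = (3.2500,4.2500)
o1: d²=10 ≤ ρ²=18; F_rep = 24·(-3,1)/10² = (-0.7200,0.2400)
o2: d²=340 > ρ²=18 → inactive
o3: d²=218 > ρ²=18 → inactive
o4: d²=389 > ρ²=18 → inactive
F = F_att + ΣF_rep = (2.5300,4.4900)
Δp = p'−p = (0.2530,0.4490); α = Δx/Fx = (253/1000) / (253/100) = 1/10
check: Δy/Fy = (449/1000) / (449/100) = 1/10 ✓

α = 1/10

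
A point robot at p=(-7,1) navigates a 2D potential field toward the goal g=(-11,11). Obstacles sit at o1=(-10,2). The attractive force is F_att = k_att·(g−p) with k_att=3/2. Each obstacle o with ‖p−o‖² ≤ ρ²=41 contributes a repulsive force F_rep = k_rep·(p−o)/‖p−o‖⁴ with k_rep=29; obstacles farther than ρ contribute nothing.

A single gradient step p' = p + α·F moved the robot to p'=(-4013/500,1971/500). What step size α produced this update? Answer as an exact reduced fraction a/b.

F_att = 3/2·(g−p) = 3/2·(-4,10) = (-6.0000,15.0000)
o1: d²=10 ≤ ρ²=41; F_rep = 29·(3,-1)/10² = (0.8700,-0.2900)
F = F_att + ΣF_rep = (-5.1300,14.7100)
Δp = p'−p = (-1.0260,2.9420); α = Δx/Fx = (-513/500) / (-513/100) = 1/5
check: Δy/Fy = (1471/500) / (1471/100) = 1/5 ✓

α = 1/5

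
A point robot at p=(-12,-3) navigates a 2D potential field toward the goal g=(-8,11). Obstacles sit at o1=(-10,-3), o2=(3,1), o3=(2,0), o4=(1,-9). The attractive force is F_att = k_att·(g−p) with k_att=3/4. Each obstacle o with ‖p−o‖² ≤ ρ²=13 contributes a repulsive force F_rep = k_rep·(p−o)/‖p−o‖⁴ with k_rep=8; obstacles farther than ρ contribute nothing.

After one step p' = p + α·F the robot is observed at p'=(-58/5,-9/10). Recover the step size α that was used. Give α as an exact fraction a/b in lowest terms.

α = 1/5

F_att = 3/4·(g−p) = 3/4·(4,14) = (3.0000,10.5000)
o1: d²=4 ≤ ρ²=13; F_rep = 8·(-2,0)/4² = (-1.0000,0.0000)
o2: d²=241 > ρ²=13 → inactive
o3: d²=205 > ρ²=13 → inactive
o4: d²=205 > ρ²=13 → inactive
F = F_att + ΣF_rep = (2.0000,10.5000)
Δp = p'−p = (0.4000,2.1000); α = Δx/Fx = (2/5) / (2) = 1/5
check: Δy/Fy = (21/10) / (21/2) = 1/5 ✓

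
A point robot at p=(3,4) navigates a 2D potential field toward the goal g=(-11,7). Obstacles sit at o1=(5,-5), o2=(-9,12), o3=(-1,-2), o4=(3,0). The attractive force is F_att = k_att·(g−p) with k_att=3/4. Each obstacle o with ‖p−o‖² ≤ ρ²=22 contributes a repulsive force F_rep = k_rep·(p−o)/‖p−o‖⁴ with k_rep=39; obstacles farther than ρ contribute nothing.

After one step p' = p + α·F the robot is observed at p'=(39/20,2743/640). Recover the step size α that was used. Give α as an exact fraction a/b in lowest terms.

F_att = 3/4·(g−p) = 3/4·(-14,3) = (-10.5000,2.2500)
o1: d²=85 > ρ²=22 → inactive
o2: d²=208 > ρ²=22 → inactive
o3: d²=52 > ρ²=22 → inactive
o4: d²=16 ≤ ρ²=22; F_rep = 39·(0,4)/16² = (0.0000,0.6094)
F = F_att + ΣF_rep = (-10.5000,2.8594)
Δp = p'−p = (-1.0500,0.2859); α = Δx/Fx = (-21/20) / (-21/2) = 1/10
check: Δy/Fy = (183/640) / (183/64) = 1/10 ✓

α = 1/10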